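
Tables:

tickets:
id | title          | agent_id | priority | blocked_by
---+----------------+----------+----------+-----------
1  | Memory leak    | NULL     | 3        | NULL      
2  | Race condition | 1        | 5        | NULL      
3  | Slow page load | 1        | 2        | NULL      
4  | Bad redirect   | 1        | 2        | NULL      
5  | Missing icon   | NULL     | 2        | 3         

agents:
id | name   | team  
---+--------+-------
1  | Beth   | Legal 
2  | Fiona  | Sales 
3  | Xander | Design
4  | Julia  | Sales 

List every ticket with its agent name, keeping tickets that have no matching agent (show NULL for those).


LEFT JOIN keeps every row from tickets (the left table); where agent_id has no match in agents, the agent columns become NULL. Walk through each ticket:
  - ticket 1 (Memory leak): agent_id=NULL, no match -> kept with NULL
  - ticket 2 (Race condition): agent_id=1 -> matches Beth
  - ticket 3 (Slow page load): agent_id=1 -> matches Beth
  - ticket 4 (Bad redirect): agent_id=1 -> matches Beth
  - ticket 5 (Missing icon): agent_id=NULL, no match -> kept with NULL
All 5 rows appear; 2 have NULL agent.

SQL:
SELECT a.title, b.name AS agent
FROM tickets a
LEFT JOIN agents b ON a.agent_id = b.id

Result:
title          | agent
---------------+------
Memory leak    | NULL 
Race condition | Beth 
Slow page load | Beth 
Bad redirect   | Beth 
Missing icon   | NULL 


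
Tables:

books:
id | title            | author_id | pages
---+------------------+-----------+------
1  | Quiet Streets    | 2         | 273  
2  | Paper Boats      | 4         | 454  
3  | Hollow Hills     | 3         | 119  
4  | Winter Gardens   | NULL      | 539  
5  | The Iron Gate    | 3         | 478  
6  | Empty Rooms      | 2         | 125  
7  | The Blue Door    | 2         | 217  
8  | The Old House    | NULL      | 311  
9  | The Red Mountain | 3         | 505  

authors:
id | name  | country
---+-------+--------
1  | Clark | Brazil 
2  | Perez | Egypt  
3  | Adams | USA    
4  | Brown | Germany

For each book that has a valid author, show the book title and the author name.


INNER JOIN keeps only books rows whose author_id matches an id in authors. Walk through each book:
  - book 1 (Quiet Streets): author_id=2 -> matches Perez
  - book 2 (Paper Boats): author_id=4 -> matches Brown
  - book 3 (Hollow Hills): author_id=3 -> matches Adams
  - book 4 (Winter Gardens): author_id=NULL, no match -> dropped
  - book 5 (The Iron Gate): author_id=3 -> matches Adams
  - book 6 (Empty Rooms): author_id=2 -> matches Perez
  - book 7 (The Blue Door): author_id=2 -> matches Perez
  - book 8 (The Old House): author_id=NULL, no match -> dropped
  - book 9 (The Red Mountain): author_id=3 -> matches Adams
So 2 of 9 rows are dropped.

SQL:
SELECT a.title, b.name AS author
FROM books a
INNER JOIN authors b ON a.author_id = b.id

Result:
title            | author
-----------------+-------
Quiet Streets    | Perez 
Paper Boats      | Brown 
Hollow Hills     | Adams 
The Iron Gate    | Adams 
Empty Rooms      | Perez 
The Blue Door    | Perez 
The Red Mountain | Adams 


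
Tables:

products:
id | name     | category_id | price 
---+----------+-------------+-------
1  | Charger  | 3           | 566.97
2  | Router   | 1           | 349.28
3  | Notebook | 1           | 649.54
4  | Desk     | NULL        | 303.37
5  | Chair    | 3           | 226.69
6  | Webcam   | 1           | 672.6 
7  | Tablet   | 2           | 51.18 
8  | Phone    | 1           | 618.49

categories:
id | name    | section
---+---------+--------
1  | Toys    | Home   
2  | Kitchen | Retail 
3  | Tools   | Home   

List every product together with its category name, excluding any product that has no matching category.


INNER JOIN keeps only products rows whose category_id matches an id in categories. Walk through each product:
  - product 1 (Charger): category_id=3 -> matches Tools
  - product 2 (Router): category_id=1 -> matches Toys
  - product 3 (Notebook): category_id=1 -> matches Toys
  - product 4 (Desk): category_id=NULL, no match -> dropped
  - product 5 (Chair): category_id=3 -> matches Tools
  - product 6 (Webcam): category_id=1 -> matches Toys
  - product 7 (Tablet): category_id=2 -> matches Kitchen
  - product 8 (Phone): category_id=1 -> matches Toys
So 1 of 8 rows is dropped.

SQL:
SELECT a.name, b.name AS category
FROM products a
INNER JOIN categories b ON a.category_id = b.id

Result:
name     | category
---------+---------
Charger  | Tools   
Router   | Toys    
Notebook | Toys    
Chair    | Tools   
Webcam   | Toys    
Tablet   | Kitchen 
Phone    | Toys    


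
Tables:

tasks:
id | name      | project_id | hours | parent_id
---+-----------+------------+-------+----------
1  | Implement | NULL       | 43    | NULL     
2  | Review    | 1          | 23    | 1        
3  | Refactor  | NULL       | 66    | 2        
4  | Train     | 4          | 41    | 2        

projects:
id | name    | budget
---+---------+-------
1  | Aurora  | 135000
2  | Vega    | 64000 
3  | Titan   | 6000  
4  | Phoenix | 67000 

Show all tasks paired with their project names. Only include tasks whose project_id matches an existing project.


INNER JOIN keeps only tasks rows whose project_id matches an id in projects. Walk through each task:
  - task 1 (Implement): project_id=NULL, no match -> dropped
  - task 2 (Review): project_id=1 -> matches Aurora
  - task 3 (Refactor): project_id=NULL, no match -> dropped
  - task 4 (Train): project_id=4 -> matches Phoenix
So 2 of 4 rows are dropped.

SQL:
SELECT a.name, b.name AS project
FROM tasks a
INNER JOIN projects b ON a.project_id = b.id

Result:
name   | project
-------+--------
Review | Aurora 
Train  | Phoenix


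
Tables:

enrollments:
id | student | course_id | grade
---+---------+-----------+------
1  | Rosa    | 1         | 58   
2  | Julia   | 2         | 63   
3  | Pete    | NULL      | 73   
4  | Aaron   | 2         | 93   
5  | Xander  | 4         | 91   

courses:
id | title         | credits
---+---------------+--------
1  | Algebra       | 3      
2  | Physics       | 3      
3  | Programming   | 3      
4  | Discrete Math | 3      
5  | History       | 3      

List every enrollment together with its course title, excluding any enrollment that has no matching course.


INNER JOIN keeps only enrollments rows whose course_id matches an id in courses. Walk through each enrollment:
  - enrollment 1 (Rosa): course_id=1 -> matches Algebra
  - enrollment 2 (Julia): course_id=2 -> matches Physics
  - enrollment 3 (Pete): course_id=NULL, no match -> dropped
  - enrollment 4 (Aaron): course_id=2 -> matches Physics
  - enrollment 5 (Xander): course_id=4 -> matches Discrete Math
So 1 of 5 rows is dropped.

SQL:
SELECT a.student, b.title AS course
FROM enrollments a
INNER JOIN courses b ON a.course_id = b.id

Result:
student | course       
--------+--------------
Rosa    | Algebra      
Julia   | Physics      
Aaron   | Physics      
Xander  | Discrete Math


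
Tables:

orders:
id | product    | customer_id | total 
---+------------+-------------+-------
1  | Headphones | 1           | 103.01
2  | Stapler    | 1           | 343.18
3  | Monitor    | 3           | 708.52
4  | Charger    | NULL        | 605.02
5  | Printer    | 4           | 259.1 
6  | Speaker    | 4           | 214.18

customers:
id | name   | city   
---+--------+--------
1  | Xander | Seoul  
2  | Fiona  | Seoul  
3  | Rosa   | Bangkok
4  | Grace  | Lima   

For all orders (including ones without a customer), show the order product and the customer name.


LEFT JOIN keeps every row from orders (the left table); where customer_id has no match in customers, the customer columns become NULL. Walk through each order:
  - order 1 (Headphones): customer_id=1 -> matches Xander
  - order 2 (Stapler): customer_id=1 -> matches Xander
  - order 3 (Monitor): customer_id=3 -> matches Rosa
  - order 4 (Charger): customer_id=NULL, no match -> kept with NULL
  - order 5 (Printer): customer_id=4 -> matches Grace
  - order 6 (Speaker): customer_id=4 -> matches Grace
All 6 rows appear; 1 has NULL customer.

SQL:
SELECT a.product, b.name AS customer
FROM orders a
LEFT JOIN customers b ON a.customer_id = b.id

Result:
product    | customer
-----------+---------
Headphones | Xander  
Stapler    | Xander  
Monitor    | Rosa    
Charger    | NULL    
Printer    | Grace   
Speaker    | Grace   


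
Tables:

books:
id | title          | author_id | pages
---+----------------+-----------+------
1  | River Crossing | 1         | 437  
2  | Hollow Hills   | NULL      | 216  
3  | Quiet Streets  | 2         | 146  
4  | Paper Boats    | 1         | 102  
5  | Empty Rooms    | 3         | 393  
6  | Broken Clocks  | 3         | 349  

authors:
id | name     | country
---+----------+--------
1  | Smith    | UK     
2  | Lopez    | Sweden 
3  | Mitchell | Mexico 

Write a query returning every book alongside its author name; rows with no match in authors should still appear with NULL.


LEFT JOIN keeps every row from books (the left table); where author_id has no match in authors, the author columns become NULL. Walk through each book:
  - book 1 (River Crossing): author_id=1 -> matches Smith
  - book 2 (Hollow Hills): author_id=NULL, no match -> kept with NULL
  - book 3 (Quiet Streets): author_id=2 -> matches Lopez
  - book 4 (Paper Boats): author_id=1 -> matches Smith
  - book 5 (Empty Rooms): author_id=3 -> matches Mitchell
  - book 6 (Broken Clocks): author_id=3 -> matches Mitchell
All 6 rows appear; 1 has NULL author.

SQL:
SELECT a.title, b.name AS author
FROM books a
LEFT JOIN authors b ON a.author_id = b.id

Result:
title          | author  
---------------+---------
River Crossing | Smith   
Hollow Hills   | NULL    
Quiet Streets  | Lopez   
Paper Boats    | Smith   
Empty Rooms    | Mitchell
Broken Clocks  | Mitchell


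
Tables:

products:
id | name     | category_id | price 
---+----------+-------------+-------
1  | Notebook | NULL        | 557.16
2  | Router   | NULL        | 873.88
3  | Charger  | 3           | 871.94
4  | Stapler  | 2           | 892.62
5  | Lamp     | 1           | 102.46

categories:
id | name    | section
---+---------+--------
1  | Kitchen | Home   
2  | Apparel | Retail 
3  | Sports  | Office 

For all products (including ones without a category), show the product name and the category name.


LEFT JOIN keeps every row from products (the left table); where category_id has no match in categories, the category columns become NULL. Walk through each product:
  - product 1 (Notebook): category_id=NULL, no match -> kept with NULL
  - product 2 (Router): category_id=NULL, no match -> kept with NULL
  - product 3 (Charger): category_id=3 -> matches Sports
  - product 4 (Stapler): category_id=2 -> matches Apparel
  - product 5 (Lamp): category_id=1 -> matches Kitchen
All 5 rows appear; 2 have NULL category.

SQL:
SELECT a.name, b.name AS category
FROM products a
LEFT JOIN categories b ON a.category_id = b.id

Result:
name     | category
---------+---------
Notebook | NULL    
Router   | NULL    
Charger  | Sports  
Stapler  | Apparel 
Lamp     | Kitchen 


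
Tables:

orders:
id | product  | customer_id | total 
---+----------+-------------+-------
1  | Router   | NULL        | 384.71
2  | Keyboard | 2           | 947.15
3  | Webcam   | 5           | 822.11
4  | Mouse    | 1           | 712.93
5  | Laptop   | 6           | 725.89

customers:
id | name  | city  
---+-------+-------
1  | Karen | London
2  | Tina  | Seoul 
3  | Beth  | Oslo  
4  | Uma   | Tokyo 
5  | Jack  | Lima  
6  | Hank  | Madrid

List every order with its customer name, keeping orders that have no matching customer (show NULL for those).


LEFT JOIN keeps every row from orders (the left table); where customer_id has no match in customers, the customer columns become NULL. Walk through each order:
  - order 1 (Router): customer_id=NULL, no match -> kept with NULL
  - order 2 (Keyboard): customer_id=2 -> matches Tina
  - order 3 (Webcam): customer_id=5 -> matches Jack
  - order 4 (Mouse): customer_id=1 -> matches Karen
  - order 5 (Laptop): customer_id=6 -> matches Hank
All 5 rows appear; 1 has NULL customer.

SQL:
SELECT a.product, b.name AS customer
FROM orders a
LEFT JOIN customers b ON a.customer_id = b.id

Result:
product  | customer
---------+---------
Router   | NULL    
Keyboard | Tina    
Webcam   | Jack    
Mouse    | Karen   
Laptop   | Hank    


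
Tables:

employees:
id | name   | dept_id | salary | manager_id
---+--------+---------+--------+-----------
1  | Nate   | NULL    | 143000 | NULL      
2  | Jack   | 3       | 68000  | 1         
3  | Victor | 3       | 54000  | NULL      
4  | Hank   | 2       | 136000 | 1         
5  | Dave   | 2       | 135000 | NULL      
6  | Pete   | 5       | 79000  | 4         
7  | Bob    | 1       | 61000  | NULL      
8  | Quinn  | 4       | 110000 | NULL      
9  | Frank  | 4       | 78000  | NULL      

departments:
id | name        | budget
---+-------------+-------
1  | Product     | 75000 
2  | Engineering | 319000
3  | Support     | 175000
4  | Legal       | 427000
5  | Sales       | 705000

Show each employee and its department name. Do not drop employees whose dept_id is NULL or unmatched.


LEFT JOIN keeps every row from employees (the left table); where dept_id has no match in departments, the department columns become NULL. Walk through each employee:
  - employee 1 (Nate): dept_id=NULL, no match -> kept with NULL
  - employee 2 (Jack): dept_id=3 -> matches Support
  - employee 3 (Victor): dept_id=3 -> matches Support
  - employee 4 (Hank): dept_id=2 -> matches Engineering
  - employee 5 (Dave): dept_id=2 -> matches Engineering
  - employee 6 (Pete): dept_id=5 -> matches Sales
  - employee 7 (Bob): dept_id=1 -> matches Product
  - employee 8 (Quinn): dept_id=4 -> matches Legal
  - employee 9 (Frank): dept_id=4 -> matches Legal
All 9 rows appear; 1 has NULL department.

SQL:
SELECT a.name, b.name AS department
FROM employees a
LEFT JOIN departments b ON a.dept_id = b.id

Result:
name   | department 
-------+------------
Nate   | NULL       
Jack   | Support    
Victor | Support    
Hank   | Engineering
Dave   | Engineering
Pete   | Sales      
Bob    | Product    
Quinn  | Legal      
Frank  | Legal      


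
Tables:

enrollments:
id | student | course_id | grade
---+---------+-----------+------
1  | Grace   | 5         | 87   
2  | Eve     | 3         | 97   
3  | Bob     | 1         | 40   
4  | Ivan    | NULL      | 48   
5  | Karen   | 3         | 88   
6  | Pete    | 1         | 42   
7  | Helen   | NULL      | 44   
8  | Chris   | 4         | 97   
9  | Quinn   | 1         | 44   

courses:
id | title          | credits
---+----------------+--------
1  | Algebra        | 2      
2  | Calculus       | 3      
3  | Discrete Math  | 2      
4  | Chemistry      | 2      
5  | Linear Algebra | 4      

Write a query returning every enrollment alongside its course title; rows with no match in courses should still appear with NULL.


LEFT JOIN keeps every row from enrollments (the left table); where course_id has no match in courses, the course columns become NULL. Walk through each enrollment:
  - enrollment 1 (Grace): course_id=5 -> matches Linear Algebra
  - enrollment 2 (Eve): course_id=3 -> matches Discrete Math
  - enrollment 3 (Bob): course_id=1 -> matches Algebra
  - enrollment 4 (Ivan): course_id=NULL, no match -> kept with NULL
  - enrollment 5 (Karen): course_id=3 -> matches Discrete Math
  - enrollment 6 (Pete): course_id=1 -> matches Algebra
  - enrollment 7 (Helen): course_id=NULL, no match -> kept with NULL
  - enrollment 8 (Chris): course_id=4 -> matches Chemistry
  - enrollment 9 (Quinn): course_id=1 -> matches Algebra
All 9 rows appear; 2 have NULL course.

SQL:
SELECT a.student, b.title AS course
FROM enrollments a
LEFT JOIN courses b ON a.course_id = b.id

Result:
student | course        
--------+---------------
Grace   | Linear Algebra
Eve     | Discrete Math 
Bob     | Algebra       
Ivan    | NULL          
Karen   | Discrete Math 
Pete    | Algebra       
Helen   | NULL          
Chris   | Chemistry     
Quinn   | Algebra       


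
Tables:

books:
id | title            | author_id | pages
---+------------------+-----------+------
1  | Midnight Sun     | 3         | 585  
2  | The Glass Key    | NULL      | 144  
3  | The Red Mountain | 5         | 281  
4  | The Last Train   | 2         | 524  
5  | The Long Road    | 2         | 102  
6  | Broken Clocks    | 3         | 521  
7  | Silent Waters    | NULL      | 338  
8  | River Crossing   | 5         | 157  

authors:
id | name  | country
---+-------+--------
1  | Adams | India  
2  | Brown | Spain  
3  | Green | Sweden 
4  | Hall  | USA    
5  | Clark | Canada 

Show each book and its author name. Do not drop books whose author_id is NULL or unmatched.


LEFT JOIN keeps every row from books (the left table); where author_id has no match in authors, the author columns become NULL. Walk through each book:
  - book 1 (Midnight Sun): author_id=3 -> matches Green
  - book 2 (The Glass Key): author_id=NULL, no match -> kept with NULL
  - book 3 (The Red Mountain): author_id=5 -> matches Clark
  - book 4 (The Last Train): author_id=2 -> matches Brown
  - book 5 (The Long Road): author_id=2 -> matches Brown
  - book 6 (Broken Clocks): author_id=3 -> matches Green
  - book 7 (Silent Waters): author_id=NULL, no match -> kept with NULL
  - book 8 (River Crossing): author_id=5 -> matches Clark
All 8 rows appear; 2 have NULL author.

SQL:
SELECT a.title, b.name AS author
FROM books a
LEFT JOIN authors b ON a.author_id = b.id

Result:
title            | author
-----------------+-------
Midnight Sun     | Green 
The Glass Key    | NULL  
The Red Mountain | Clark 
The Last Train   | Brown 
The Long Road    | Brown 
Broken Clocks    | Green 
Silent Waters    | NULL  
River Crossing   | Clark 


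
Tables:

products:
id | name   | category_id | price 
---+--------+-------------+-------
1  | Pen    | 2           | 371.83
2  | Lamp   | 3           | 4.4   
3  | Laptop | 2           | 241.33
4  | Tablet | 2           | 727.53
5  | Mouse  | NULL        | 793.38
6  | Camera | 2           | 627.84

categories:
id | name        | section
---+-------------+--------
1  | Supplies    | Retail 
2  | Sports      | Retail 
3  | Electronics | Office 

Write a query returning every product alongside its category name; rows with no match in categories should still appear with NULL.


LEFT JOIN keeps every row from products (the left table); where category_id has no match in categories, the category columns become NULL. Walk through each product:
  - product 1 (Pen): category_id=2 -> matches Sports
  - product 2 (Lamp): category_id=3 -> matches Electronics
  - product 3 (Laptop): category_id=2 -> matches Sports
  - product 4 (Tablet): category_id=2 -> matches Sports
  - product 5 (Mouse): category_id=NULL, no match -> kept with NULL
  - product 6 (Camera): category_id=2 -> matches Sports
All 6 rows appear; 1 has NULL category.

SQL:
SELECT a.name, b.name AS category
FROM products a
LEFT JOIN categories b ON a.category_id = b.id

Result:
name   | category   
-------+------------
Pen    | Sports     
Lamp   | Electronics
Laptop | Sports     
Tablet | Sports     
Mouse  | NULL       
Camera | Sports     


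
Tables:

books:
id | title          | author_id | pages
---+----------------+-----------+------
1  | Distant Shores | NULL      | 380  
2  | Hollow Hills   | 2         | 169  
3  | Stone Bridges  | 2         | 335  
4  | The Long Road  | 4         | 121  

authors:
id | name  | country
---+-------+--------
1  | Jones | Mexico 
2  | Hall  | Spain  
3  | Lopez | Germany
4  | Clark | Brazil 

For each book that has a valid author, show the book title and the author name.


INNER JOIN keeps only books rows whose author_id matches an id in authors. Walk through each book:
  - book 1 (Distant Shores): author_id=NULL, no match -> dropped
  - book 2 (Hollow Hills): author_id=2 -> matches Hall
  - book 3 (Stone Bridges): author_id=2 -> matches Hall
  - book 4 (The Long Road): author_id=4 -> matches Clark
So 1 of 4 rows is dropped.

SQL:
SELECT a.title, b.name AS author
FROM books a
INNER JOIN authors b ON a.author_id = b.id

Result:
title         | author
--------------+-------
Hollow Hills  | Hall  
Stone Bridges | Hall  
The Long Road | Clark 


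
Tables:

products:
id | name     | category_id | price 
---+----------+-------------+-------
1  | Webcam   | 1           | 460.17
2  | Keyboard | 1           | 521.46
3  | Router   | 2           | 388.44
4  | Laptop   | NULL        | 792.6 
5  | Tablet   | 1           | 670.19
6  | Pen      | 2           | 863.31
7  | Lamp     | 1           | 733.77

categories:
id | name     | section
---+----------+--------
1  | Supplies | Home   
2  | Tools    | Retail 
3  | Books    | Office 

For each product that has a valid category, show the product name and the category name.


INNER JOIN keeps only products rows whose category_id matches an id in categories. Walk through each product:
  - product 1 (Webcam): category_id=1 -> matches Supplies
  - product 2 (Keyboard): category_id=1 -> matches Supplies
  - product 3 (Router): category_id=2 -> matches Tools
  - product 4 (Laptop): category_id=NULL, no match -> dropped
  - product 5 (Tablet): category_id=1 -> matches Supplies
  - product 6 (Pen): category_id=2 -> matches Tools
  - product 7 (Lamp): category_id=1 -> matches Supplies
So 1 of 7 rows is dropped.

SQL:
SELECT a.name, b.name AS category
FROM products a
INNER JOIN categories b ON a.category_id = b.id

Result:
name     | category
---------+---------
Webcam   | Supplies
Keyboard | Supplies
Router   | Tools   
Tablet   | Supplies
Pen      | Tools   
Lamp     | Supplies


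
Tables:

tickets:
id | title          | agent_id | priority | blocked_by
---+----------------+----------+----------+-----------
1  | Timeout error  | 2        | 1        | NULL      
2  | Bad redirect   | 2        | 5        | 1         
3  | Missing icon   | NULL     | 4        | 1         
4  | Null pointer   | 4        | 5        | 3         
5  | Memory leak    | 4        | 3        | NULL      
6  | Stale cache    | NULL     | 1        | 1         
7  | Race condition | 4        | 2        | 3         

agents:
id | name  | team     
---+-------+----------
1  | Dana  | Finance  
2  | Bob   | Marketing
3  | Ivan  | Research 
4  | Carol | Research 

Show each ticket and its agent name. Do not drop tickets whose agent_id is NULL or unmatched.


LEFT JOIN keeps every row from tickets (the left table); where agent_id has no match in agents, the agent columns become NULL. Walk through each ticket:
  - ticket 1 (Timeout error): agent_id=2 -> matches Bob
  - ticket 2 (Bad redirect): agent_id=2 -> matches Bob
  - ticket 3 (Missing icon): agent_id=NULL, no match -> kept with NULL
  - ticket 4 (Null pointer): agent_id=4 -> matches Carol
  - ticket 5 (Memory leak): agent_id=4 -> matches Carol
  - ticket 6 (Stale cache): agent_id=NULL, no match -> kept with NULL
  - ticket 7 (Race condition): agent_id=4 -> matches Carol
All 7 rows appear; 2 have NULL agent.

SQL:
SELECT a.title, b.name AS agent
FROM tickets a
LEFT JOIN agents b ON a.agent_id = b.id

Result:
title          | agent
---------------+------
Timeout error  | Bob  
Bad redirect   | Bob  
Missing icon   | NULL 
Null pointer   | Carol
Memory leak    | Carol
Stale cache    | NULL 
Race condition | Carol


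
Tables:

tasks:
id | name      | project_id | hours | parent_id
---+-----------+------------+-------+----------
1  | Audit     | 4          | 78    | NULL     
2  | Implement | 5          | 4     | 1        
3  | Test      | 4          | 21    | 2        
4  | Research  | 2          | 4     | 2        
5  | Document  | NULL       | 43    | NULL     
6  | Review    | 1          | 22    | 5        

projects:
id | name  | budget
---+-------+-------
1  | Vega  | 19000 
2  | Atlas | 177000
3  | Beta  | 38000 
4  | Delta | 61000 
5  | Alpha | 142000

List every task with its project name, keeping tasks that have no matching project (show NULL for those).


LEFT JOIN keeps every row from tasks (the left table); where project_id has no match in projects, the project columns become NULL. Walk through each task:
  - task 1 (Audit): project_id=4 -> matches Delta
  - task 2 (Implement): project_id=5 -> matches Alpha
  - task 3 (Test): project_id=4 -> matches Delta
  - task 4 (Research): project_id=2 -> matches Atlas
  - task 5 (Document): project_id=NULL, no match -> kept with NULL
  - task 6 (Review): project_id=1 -> matches Vega
All 6 rows appear; 1 has NULL project.

SQL:
SELECT a.name, b.name AS project
FROM tasks a
LEFT JOIN projects b ON a.project_id = b.id

Result:
name      | project
----------+--------
Audit     | Delta  
Implement | Alpha  
Test      | Delta  
Research  | Atlas  
Document  | NULL   
Review    | Vega   


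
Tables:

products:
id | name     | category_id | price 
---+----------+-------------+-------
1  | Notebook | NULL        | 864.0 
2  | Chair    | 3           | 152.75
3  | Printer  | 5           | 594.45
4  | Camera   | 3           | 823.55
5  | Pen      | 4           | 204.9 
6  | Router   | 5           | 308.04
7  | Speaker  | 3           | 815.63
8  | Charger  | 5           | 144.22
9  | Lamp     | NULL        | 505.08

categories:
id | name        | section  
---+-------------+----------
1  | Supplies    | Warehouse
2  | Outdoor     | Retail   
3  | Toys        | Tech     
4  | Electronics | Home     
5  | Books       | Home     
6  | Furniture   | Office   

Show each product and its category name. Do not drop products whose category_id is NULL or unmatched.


LEFT JOIN keeps every row from products (the left table); where category_id has no match in categories, the category columns become NULL. Walk through each product:
  - product 1 (Notebook): category_id=NULL, no match -> kept with NULL
  - product 2 (Chair): category_id=3 -> matches Toys
  - product 3 (Printer): category_id=5 -> matches Books
  - product 4 (Camera): category_id=3 -> matches Toys
  - product 5 (Pen): category_id=4 -> matches Electronics
  - product 6 (Router): category_id=5 -> matches Books
  - product 7 (Speaker): category_id=3 -> matches Toys
  - product 8 (Charger): category_id=5 -> matches Books
  - product 9 (Lamp): category_id=NULL, no match -> kept with NULL
All 9 rows appear; 2 have NULL category.

SQL:
SELECT a.name, b.name AS category
FROM products a
LEFT JOIN categories b ON a.category_id = b.id

Result:
name     | category   
---------+------------
Notebook | NULL       
Chair    | Toys       
Printer  | Books      
Camera   | Toys       
Pen      | Electronics
Router   | Books      
Speaker  | Toys       
Charger  | Books      
Lamp     | NULL       


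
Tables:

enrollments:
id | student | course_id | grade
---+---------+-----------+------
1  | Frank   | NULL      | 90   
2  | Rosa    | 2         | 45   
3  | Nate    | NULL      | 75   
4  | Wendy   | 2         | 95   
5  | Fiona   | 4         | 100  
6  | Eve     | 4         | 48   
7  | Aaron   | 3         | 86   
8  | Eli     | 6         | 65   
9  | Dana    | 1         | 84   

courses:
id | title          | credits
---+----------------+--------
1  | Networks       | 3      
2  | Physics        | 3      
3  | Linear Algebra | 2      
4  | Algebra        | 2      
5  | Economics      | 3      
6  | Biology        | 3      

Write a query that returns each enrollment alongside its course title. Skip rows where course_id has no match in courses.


INNER JOIN keeps only enrollments rows whose course_id matches an id in courses. Walk through each enrollment:
  - enrollment 1 (Frank): course_id=NULL, no match -> dropped
  - enrollment 2 (Rosa): course_id=2 -> matches Physics
  - enrollment 3 (Nate): course_id=NULL, no match -> dropped
  - enrollment 4 (Wendy): course_id=2 -> matches Physics
  - enrollment 5 (Fiona): course_id=4 -> matches Algebra
  - enrollment 6 (Eve): course_id=4 -> matches Algebra
  - enrollment 7 (Aaron): course_id=3 -> matches Linear Algebra
  - enrollment 8 (Eli): course_id=6 -> matches Biology
  - enrollment 9 (Dana): course_id=1 -> matches Networks
So 2 of 9 rows are dropped.

SQL:
SELECT a.student, b.title AS course
FROM enrollments a
INNER JOIN courses b ON a.course_id = b.id

Result:
student | course        
--------+---------------
Rosa    | Physics       
Wendy   | Physics       
Fiona   | Algebra       
Eve     | Algebra       
Aaron   | Linear Algebra
Eli     | Biology       
Dana    | Networks      


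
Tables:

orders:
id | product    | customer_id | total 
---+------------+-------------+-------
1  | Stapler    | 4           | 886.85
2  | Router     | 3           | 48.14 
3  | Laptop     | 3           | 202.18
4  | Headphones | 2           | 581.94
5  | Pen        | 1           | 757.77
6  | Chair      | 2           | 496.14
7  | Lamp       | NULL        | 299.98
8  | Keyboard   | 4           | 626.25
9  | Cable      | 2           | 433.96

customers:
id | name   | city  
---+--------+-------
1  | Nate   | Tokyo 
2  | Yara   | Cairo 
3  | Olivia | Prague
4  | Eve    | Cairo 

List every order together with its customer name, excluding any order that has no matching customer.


INNER JOIN keeps only orders rows whose customer_id matches an id in customers. Walk through each order:
  - order 1 (Stapler): customer_id=4 -> matches Eve
  - order 2 (Router): customer_id=3 -> matches Olivia
  - order 3 (Laptop): customer_id=3 -> matches Olivia
  - order 4 (Headphones): customer_id=2 -> matches Yara
  - order 5 (Pen): customer_id=1 -> matches Nate
  - order 6 (Chair): customer_id=2 -> matches Yara
  - order 7 (Lamp): customer_id=NULL, no match -> dropped
  - order 8 (Keyboard): customer_id=4 -> matches Eve
  - order 9 (Cable): customer_id=2 -> matches Yara
So 1 of 9 rows is dropped.

SQL:
SELECT a.product, b.name AS customer
FROM orders a
INNER JOIN customers b ON a.customer_id = b.id

Result:
product    | customer
-----------+---------
Stapler    | Eve     
Router     | Olivia  
Laptop     | Olivia  
Headphones | Yara    
Pen        | Nate    
Chair      | Yara    
Keyboard   | Eve     
Cable      | Yara    


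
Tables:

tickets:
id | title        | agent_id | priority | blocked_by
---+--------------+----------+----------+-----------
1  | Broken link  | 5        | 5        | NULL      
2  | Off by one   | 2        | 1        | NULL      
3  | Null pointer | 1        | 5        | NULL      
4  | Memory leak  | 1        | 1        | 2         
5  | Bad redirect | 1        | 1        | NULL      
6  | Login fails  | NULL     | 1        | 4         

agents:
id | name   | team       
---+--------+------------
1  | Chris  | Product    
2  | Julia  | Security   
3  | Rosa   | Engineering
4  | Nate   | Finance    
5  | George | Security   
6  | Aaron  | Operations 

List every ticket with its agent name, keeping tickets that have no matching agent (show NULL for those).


LEFT JOIN keeps every row from tickets (the left table); where agent_id has no match in agents, the agent columns become NULL. Walk through each ticket:
  - ticket 1 (Broken link): agent_id=5 -> matches George
  - ticket 2 (Off by one): agent_id=2 -> matches Julia
  - ticket 3 (Null pointer): agent_id=1 -> matches Chris
  - ticket 4 (Memory leak): agent_id=1 -> matches Chris
  - ticket 5 (Bad redirect): agent_id=1 -> matches Chris
  - ticket 6 (Login fails): agent_id=NULL, no match -> kept with NULL
All 6 rows appear; 1 has NULL agent.

SQL:
SELECT a.title, b.name AS agent
FROM tickets a
LEFT JOIN agents b ON a.agent_id = b.id

Result:
title        | agent 
-------------+-------
Broken link  | George
Off by one   | Julia 
Null pointer | Chris 
Memory leak  | Chris 
Bad redirect | Chris 
Login fails  | NULL  


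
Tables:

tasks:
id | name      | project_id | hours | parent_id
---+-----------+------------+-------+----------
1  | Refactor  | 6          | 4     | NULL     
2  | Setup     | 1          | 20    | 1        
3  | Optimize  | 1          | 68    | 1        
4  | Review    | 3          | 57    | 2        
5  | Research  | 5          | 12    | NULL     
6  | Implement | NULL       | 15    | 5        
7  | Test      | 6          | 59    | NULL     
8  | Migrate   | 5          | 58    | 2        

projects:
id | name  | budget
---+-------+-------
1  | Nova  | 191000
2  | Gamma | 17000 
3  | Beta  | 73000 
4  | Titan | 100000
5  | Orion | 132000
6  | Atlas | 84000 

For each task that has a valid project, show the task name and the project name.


INNER JOIN keeps only tasks rows whose project_id matches an id in projects. Walk through each task:
  - task 1 (Refactor): project_id=6 -> matches Atlas
  - task 2 (Setup): project_id=1 -> matches Nova
  - task 3 (Optimize): project_id=1 -> matches Nova
  - task 4 (Review): project_id=3 -> matches Beta
  - task 5 (Research): project_id=5 -> matches Orion
  - task 6 (Implement): project_id=NULL, no match -> dropped
  - task 7 (Test): project_id=6 -> matches Atlas
  - task 8 (Migrate): project_id=5 -> matches Orion
So 1 of 8 rows is dropped.

SQL:
SELECT a.name, b.name AS project
FROM tasks a
INNER JOIN projects b ON a.project_id = b.id

Result:
name     | project
---------+--------
Refactor | Atlas  
Setup    | Nova   
Optimize | Nova   
Review   | Beta   
Research | Orion  
Test     | Atlas  
Migrate  | Orion  


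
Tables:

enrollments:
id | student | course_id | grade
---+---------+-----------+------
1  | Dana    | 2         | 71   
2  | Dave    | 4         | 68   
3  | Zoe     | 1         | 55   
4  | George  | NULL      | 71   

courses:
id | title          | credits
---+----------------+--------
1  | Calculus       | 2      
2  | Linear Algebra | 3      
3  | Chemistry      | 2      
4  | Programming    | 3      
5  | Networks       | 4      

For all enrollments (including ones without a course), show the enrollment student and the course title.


LEFT JOIN keeps every row from enrollments (the left table); where course_id has no match in courses, the course columns become NULL. Walk through each enrollment:
  - enrollment 1 (Dana): course_id=2 -> matches Linear Algebra
  - enrollment 2 (Dave): course_id=4 -> matches Programming
  - enrollment 3 (Zoe): course_id=1 -> matches Calculus
  - enrollment 4 (George): course_id=NULL, no match -> kept with NULL
All 4 rows appear; 1 has NULL course.

SQL:
SELECT a.student, b.title AS course
FROM enrollments a
LEFT JOIN courses b ON a.course_id = b.id

Result:
student | course        
--------+---------------
Dana    | Linear Algebra
Dave    | Programming   
Zoe     | Calculus      
George  | NULL          


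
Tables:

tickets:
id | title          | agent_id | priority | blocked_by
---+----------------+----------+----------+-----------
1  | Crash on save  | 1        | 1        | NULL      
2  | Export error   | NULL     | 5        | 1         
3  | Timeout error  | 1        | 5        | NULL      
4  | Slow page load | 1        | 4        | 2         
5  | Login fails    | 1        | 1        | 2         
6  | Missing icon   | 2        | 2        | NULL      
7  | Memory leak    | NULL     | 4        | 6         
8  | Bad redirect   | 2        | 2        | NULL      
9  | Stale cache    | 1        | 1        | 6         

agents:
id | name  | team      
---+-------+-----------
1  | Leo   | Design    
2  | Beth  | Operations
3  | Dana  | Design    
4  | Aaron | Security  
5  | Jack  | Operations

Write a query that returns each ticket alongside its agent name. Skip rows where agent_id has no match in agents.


INNER JOIN keeps only tickets rows whose agent_id matches an id in agents. Walk through each ticket:
  - ticket 1 (Crash on save): agent_id=1 -> matches Leo
  - ticket 2 (Export error): agent_id=NULL, no match -> dropped
  - ticket 3 (Timeout error): agent_id=1 -> matches Leo
  - ticket 4 (Slow page load): agent_id=1 -> matches Leo
  - ticket 5 (Login fails): agent_id=1 -> matches Leo
  - ticket 6 (Missing icon): agent_id=2 -> matches Beth
  - ticket 7 (Memory leak): agent_id=NULL, no match -> dropped
  - ticket 8 (Bad redirect): agent_id=2 -> matches Beth
  - ticket 9 (Stale cache): agent_id=1 -> matches Leo
So 2 of 9 rows are dropped.

SQL:
SELECT a.title, b.name AS agent
FROM tickets a
INNER JOIN agents b ON a.agent_id = b.id

Result:
title          | agent
---------------+------
Crash on save  | Leo  
Timeout error  | Leo  
Slow page load | Leo  
Login fails    | Leo  
Missing icon   | Beth 
Bad redirect   | Beth 
Stale cache    | Leo  


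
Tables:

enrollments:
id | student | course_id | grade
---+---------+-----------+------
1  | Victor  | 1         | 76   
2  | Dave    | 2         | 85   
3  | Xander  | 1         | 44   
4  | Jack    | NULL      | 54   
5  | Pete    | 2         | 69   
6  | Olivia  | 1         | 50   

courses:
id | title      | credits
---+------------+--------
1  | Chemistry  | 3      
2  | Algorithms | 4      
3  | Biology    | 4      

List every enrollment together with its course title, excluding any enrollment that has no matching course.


INNER JOIN keeps only enrollments rows whose course_id matches an id in courses. Walk through each enrollment:
  - enrollment 1 (Victor): course_id=1 -> matches Chemistry
  - enrollment 2 (Dave): course_id=2 -> matches Algorithms
  - enrollment 3 (Xander): course_id=1 -> matches Chemistry
  - enrollment 4 (Jack): course_id=NULL, no match -> dropped
  - enrollment 5 (Pete): course_id=2 -> matches Algorithms
  - enrollment 6 (Olivia): course_id=1 -> matches Chemistry
So 1 of 6 rows is dropped.

SQL:
SELECT a.student, b.title AS course
FROM enrollments a
INNER JOIN courses b ON a.course_id = b.id

Result:
student | course    
--------+-----------
Victor  | Chemistry 
Dave    | Algorithms
Xander  | Chemistry 
Pete    | Algorithms
Olivia  | Chemistry 


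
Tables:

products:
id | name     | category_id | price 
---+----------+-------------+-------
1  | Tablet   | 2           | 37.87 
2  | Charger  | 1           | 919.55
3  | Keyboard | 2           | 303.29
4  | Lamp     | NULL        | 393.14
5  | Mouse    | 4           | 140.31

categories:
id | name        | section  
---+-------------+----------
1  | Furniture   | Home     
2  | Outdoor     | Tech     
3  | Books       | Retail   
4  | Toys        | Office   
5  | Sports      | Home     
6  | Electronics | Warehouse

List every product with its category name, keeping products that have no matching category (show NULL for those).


LEFT JOIN keeps every row from products (the left table); where category_id has no match in categories, the category columns become NULL. Walk through each product:
  - product 1 (Tablet): category_id=2 -> matches Outdoor
  - product 2 (Charger): category_id=1 -> matches Furniture
  - product 3 (Keyboard): category_id=2 -> matches Outdoor
  - product 4 (Lamp): category_id=NULL, no match -> kept with NULL
  - product 5 (Mouse): category_id=4 -> matches Toys
All 5 rows appear; 1 has NULL category.

SQL:
SELECT a.name, b.name AS category
FROM products a
LEFT JOIN categories b ON a.category_id = b.id

Result:
name     | category 
---------+----------
Tablet   | Outdoor  
Charger  | Furniture
Keyboard | Outdoor  
Lamp     | NULL     
Mouse    | Toys     


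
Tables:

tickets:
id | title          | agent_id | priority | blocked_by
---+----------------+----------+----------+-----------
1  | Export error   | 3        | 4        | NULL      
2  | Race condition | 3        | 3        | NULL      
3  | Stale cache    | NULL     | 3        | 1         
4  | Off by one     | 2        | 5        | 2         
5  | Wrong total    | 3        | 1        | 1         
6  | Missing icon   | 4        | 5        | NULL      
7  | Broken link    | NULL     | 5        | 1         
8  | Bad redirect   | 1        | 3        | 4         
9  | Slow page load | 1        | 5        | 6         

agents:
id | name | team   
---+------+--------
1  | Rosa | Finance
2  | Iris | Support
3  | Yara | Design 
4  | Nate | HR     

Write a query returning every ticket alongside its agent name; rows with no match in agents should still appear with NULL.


LEFT JOIN keeps every row from tickets (the left table); where agent_id has no match in agents, the agent columns become NULL. Walk through each ticket:
  - ticket 1 (Export error): agent_id=3 -> matches Yara
  - ticket 2 (Race condition): agent_id=3 -> matches Yara
  - ticket 3 (Stale cache): agent_id=NULL, no match -> kept with NULL
  - ticket 4 (Off by one): agent_id=2 -> matches Iris
  - ticket 5 (Wrong total): agent_id=3 -> matches Yara
  - ticket 6 (Missing icon): agent_id=4 -> matches Nate
  - ticket 7 (Broken link): agent_id=NULL, no match -> kept with NULL
  - ticket 8 (Bad redirect): agent_id=1 -> matches Rosa
  - ticket 9 (Slow page load): agent_id=1 -> matches Rosa
All 9 rows appear; 2 have NULL agent.

SQL:
SELECT a.title, b.name AS agent
FROM tickets a
LEFT JOIN agents b ON a.agent_id = b.id

Result:
title          | agent
---------------+------
Export error   | Yara 
Race condition | Yara 
Stale cache    | NULL 
Off by one     | Iris 
Wrong total    | Yara 
Missing icon   | Nate 
Broken link    | NULL 
Bad redirect   | Rosa 
Slow page load | Rosa 
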